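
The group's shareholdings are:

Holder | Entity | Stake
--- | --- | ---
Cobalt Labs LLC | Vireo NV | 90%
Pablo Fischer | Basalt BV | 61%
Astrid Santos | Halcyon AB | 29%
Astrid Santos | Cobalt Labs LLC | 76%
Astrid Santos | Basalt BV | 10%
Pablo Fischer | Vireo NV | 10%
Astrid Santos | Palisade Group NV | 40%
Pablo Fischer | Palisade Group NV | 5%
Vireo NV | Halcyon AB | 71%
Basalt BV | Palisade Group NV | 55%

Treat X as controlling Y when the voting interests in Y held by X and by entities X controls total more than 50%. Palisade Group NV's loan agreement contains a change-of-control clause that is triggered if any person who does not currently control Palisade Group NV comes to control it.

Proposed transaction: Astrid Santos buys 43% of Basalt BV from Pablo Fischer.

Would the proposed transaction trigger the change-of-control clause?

Yes

The purchase adds only to Astrid's holdings (Pablo's stake shrinks), so Astrid is the only person who could newly come to control Palisade.
Astrid holds 76% of Cobalt, so Astrid controls Cobalt.
Cobalt holds 90% of Vireo, so Astrid controls Vireo.
Astrid and Vireo together hold 29% + 71% = 100% of Halcyon, so Astrid controls Halcyon.
In Palisade, Astrid's side holds only 40%, not > 50%.
So before the transaction, Astrid does not control Palisade.
After the purchase, Astrid's direct stake in Basalt rises to 10% + 43% = 53%, and Pablo's stake falls to 18%.
Astrid holds 53% of Basalt, so Astrid controls Basalt.
Astrid and Basalt together hold 40% + 55% = 95% of Palisade, so Astrid controls Palisade.
Astrid did not control Palisade before and does after, so the clause is triggered.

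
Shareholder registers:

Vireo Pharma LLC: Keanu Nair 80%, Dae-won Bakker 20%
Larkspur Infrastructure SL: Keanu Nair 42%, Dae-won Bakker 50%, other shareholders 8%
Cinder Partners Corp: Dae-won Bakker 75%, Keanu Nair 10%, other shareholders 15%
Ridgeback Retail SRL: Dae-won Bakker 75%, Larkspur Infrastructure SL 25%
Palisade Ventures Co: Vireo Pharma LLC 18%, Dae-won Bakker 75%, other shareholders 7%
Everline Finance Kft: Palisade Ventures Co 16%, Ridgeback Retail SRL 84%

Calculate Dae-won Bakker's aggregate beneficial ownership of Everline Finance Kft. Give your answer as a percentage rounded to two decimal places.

86.08%

Dae-won reaches Everline along 4 paths.
Via Vireo → Palisade: 20% × 18% × 16% = 0.576%.
Via Palisade: 75% × 16% = 12%.
Via Ridgeback: 75% × 84% = 63%.
Via Larkspur → Ridgeback: 50% × 25% × 84% = 10.5%.
Total: 0.576% + 12% + 63% + 10.5% = 86.076%.
Rounded: 86.08%.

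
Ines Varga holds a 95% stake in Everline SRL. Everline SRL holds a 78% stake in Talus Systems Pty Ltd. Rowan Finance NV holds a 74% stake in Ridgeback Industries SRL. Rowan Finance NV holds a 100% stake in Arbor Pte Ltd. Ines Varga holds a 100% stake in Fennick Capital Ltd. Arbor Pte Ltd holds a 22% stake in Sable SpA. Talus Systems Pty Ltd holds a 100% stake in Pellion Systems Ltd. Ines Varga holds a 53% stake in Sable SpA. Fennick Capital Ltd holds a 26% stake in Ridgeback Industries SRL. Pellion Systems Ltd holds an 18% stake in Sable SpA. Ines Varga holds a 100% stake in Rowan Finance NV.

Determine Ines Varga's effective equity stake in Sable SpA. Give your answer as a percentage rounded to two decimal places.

Ines reaches Sable along 3 paths.
Via Rowan → Arbor: 100% × 100% × 22% = 22%.
Via Everline → Talus → Pellion: 95% × 78% × 100% × 18% = 13.338%.
Direct stake: 53% = 53%.
Total: 22% + 13.338% + 53% = 88.338%.
Rounded: 88.34%.

88.34%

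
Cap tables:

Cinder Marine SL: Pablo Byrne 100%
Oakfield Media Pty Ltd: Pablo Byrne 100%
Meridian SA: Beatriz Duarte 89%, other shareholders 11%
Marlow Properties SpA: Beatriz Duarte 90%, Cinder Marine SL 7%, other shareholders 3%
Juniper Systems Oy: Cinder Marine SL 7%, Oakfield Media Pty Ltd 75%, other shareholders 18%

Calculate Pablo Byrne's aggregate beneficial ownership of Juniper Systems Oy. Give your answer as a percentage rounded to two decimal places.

Pablo reaches Juniper along 2 paths.
Via Cinder: 100% × 7% = 7%.
Via Oakfield: 100% × 75% = 75%.
Total: 7% + 75% = 82%.
Rounded: 82.00%.

82.00%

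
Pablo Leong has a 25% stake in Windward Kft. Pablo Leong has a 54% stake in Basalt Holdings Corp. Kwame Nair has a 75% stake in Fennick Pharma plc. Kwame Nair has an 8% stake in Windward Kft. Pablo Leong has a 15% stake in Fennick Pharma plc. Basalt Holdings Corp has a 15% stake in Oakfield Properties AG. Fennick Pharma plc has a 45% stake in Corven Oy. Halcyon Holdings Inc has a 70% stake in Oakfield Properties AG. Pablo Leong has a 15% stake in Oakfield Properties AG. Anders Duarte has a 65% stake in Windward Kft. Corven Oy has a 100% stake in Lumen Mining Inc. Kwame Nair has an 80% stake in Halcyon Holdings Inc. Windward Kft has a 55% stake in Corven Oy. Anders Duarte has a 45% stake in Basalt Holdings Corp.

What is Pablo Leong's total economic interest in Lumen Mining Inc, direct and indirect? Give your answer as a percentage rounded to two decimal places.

20.50%

Pablo reaches Lumen along 2 paths.
Via Windward → Corven: 25% × 55% × 100% = 13.75%.
Via Fennick → Corven: 15% × 45% × 100% = 6.75%.
Total: 13.75% + 6.75% = 20.5%.
Rounded: 20.50%.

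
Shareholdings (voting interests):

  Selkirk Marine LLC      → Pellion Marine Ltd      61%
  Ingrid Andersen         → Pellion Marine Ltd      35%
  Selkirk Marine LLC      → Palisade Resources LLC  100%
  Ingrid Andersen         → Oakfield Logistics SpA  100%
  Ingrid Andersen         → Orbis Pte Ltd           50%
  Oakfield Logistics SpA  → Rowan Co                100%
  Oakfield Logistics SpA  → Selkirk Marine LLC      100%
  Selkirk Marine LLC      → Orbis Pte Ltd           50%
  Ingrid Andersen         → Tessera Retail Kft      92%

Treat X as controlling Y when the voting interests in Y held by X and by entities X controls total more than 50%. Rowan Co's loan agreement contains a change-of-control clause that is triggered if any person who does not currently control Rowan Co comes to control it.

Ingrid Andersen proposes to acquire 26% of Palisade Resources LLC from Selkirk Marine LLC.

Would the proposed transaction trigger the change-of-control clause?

The purchase adds only to Ingrid's holdings (Selkirk's stake shrinks), so Ingrid is the only person who could newly come to control Rowan.
Ingrid holds 100% of Oakfield, so Ingrid controls Oakfield.
Oakfield holds 100% of Rowan, so Ingrid controls Rowan.
So Ingrid already controls Rowan before the transaction.
After the purchase, Ingrid holds 26% of Palisade directly, and Selkirk's stake falls to 74%.
Ingrid controlled Rowan already, so this is not a new person acquiring control; every other person's position is unchanged or reduced.
No new person acquires control, so the clause is not triggered.

No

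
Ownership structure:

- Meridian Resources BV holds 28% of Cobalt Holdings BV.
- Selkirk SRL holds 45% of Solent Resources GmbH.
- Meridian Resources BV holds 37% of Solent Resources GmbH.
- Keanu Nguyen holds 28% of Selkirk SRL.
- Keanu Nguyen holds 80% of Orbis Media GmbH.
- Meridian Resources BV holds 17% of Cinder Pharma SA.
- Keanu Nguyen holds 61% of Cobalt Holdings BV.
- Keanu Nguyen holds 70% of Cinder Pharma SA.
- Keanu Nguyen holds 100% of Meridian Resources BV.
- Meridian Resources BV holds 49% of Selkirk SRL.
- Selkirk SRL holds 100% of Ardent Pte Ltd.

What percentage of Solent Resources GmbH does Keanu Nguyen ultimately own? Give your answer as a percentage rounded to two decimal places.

Keanu reaches Solent along 3 paths.
Via Meridian: 100% × 37% = 37%.
Via Selkirk: 28% × 45% = 12.6%.
Via Meridian → Selkirk: 100% × 49% × 45% = 22.05%.
Total: 37% + 12.6% + 22.05% = 71.65%.

71.65%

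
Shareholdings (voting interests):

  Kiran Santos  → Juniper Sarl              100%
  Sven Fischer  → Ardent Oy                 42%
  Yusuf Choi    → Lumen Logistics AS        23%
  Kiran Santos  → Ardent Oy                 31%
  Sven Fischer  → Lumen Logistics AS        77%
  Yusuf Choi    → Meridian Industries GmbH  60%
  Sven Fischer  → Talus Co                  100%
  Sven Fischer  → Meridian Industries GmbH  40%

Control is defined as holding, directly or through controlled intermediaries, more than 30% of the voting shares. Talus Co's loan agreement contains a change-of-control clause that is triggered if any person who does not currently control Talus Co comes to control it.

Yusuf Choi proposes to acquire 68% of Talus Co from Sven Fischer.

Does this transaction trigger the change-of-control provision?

Yes

The purchase adds only to Yusuf's holdings (Sven's stake shrinks), so Yusuf is the only person who could newly come to control Talus.
Yusuf holds 60% of Meridian, so Yusuf controls Meridian.
Neither Yusuf nor any entity Yusuf controls holds any voting interest in Talus.
So before the transaction, Yusuf does not control Talus.
After the purchase, Yusuf holds 68% of Talus directly, and Sven's stake falls to 32%.
Yusuf holds 68% of Talus, so Yusuf controls Talus.
Yusuf did not control Talus before and does after, so the clause is triggered.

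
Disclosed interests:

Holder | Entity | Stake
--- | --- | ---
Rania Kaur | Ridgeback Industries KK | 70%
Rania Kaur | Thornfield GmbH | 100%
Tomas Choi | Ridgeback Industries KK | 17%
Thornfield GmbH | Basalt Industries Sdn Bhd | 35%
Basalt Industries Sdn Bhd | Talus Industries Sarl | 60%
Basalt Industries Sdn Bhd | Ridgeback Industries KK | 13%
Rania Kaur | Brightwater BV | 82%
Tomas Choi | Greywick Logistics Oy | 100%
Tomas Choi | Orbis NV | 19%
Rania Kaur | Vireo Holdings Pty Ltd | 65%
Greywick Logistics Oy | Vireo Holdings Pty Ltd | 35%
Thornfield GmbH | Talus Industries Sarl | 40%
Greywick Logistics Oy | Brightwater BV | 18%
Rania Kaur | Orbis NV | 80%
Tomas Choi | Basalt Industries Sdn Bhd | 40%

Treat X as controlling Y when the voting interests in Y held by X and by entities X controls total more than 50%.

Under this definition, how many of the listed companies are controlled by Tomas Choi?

1

Tomas holds 100% of Greywick, so Tomas controls Greywick.
No other company's threshold is met.
Tomas controls 1 company.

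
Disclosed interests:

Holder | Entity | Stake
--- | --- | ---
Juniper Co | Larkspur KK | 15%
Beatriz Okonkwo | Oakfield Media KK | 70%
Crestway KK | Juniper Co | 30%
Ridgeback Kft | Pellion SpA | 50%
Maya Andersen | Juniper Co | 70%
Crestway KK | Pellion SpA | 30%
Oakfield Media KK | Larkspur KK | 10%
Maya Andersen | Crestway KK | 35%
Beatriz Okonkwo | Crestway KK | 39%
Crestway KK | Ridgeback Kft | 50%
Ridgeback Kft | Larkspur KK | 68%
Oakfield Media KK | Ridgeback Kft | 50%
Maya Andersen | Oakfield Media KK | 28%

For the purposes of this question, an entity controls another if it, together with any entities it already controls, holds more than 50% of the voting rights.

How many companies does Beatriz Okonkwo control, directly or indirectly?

Beatriz holds 70% of Oakfield, so Beatriz controls Oakfield.
No other company's threshold is met.
Beatriz controls 1 company.

1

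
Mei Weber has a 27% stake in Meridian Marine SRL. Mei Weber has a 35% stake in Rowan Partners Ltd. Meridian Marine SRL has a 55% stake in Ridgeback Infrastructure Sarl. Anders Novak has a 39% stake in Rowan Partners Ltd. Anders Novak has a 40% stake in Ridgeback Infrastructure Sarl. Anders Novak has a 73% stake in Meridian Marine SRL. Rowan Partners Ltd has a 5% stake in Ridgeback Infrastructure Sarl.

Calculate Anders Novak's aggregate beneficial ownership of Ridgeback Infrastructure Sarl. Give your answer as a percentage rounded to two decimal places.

Anders reaches Ridgeback along 3 paths.
Via Rowan: 39% × 5% = 1.95%.
Direct stake: 40% = 40%.
Via Meridian: 73% × 55% = 40.15%.
Total: 1.95% + 40% + 40.15% = 82.1%.
Rounded: 82.10%.

82.10%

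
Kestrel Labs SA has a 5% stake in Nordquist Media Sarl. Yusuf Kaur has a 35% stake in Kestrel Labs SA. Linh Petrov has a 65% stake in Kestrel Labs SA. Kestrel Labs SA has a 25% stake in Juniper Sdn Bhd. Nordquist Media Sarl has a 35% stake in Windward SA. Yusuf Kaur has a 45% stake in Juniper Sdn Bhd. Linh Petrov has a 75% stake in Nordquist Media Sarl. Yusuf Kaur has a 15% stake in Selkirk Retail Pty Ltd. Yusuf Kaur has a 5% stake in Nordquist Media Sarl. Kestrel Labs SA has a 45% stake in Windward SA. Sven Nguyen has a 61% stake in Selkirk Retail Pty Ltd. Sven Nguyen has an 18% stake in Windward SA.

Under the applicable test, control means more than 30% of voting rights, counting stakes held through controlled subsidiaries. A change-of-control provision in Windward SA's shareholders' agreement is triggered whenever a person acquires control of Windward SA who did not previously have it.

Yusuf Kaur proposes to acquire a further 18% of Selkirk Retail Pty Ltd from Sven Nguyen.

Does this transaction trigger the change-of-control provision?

The purchase adds only to Yusuf's holdings (Sven's stake shrinks), so Yusuf is the only person who could newly come to control Windward.
Yusuf holds 35% of Kestrel, so Yusuf controls Kestrel.
Kestrel holds 45% of Windward, so Yusuf controls Windward.
So Yusuf already controls Windward before the transaction.
After the purchase, Yusuf's direct stake in Selkirk rises to 15% + 18% = 33%, and Sven's stake falls to 43%.
Yusuf controlled Windward already, so this is not a new person acquiring control; every other person's position is unchanged or reduced.
No new person acquires control, so the clause is not triggered.

No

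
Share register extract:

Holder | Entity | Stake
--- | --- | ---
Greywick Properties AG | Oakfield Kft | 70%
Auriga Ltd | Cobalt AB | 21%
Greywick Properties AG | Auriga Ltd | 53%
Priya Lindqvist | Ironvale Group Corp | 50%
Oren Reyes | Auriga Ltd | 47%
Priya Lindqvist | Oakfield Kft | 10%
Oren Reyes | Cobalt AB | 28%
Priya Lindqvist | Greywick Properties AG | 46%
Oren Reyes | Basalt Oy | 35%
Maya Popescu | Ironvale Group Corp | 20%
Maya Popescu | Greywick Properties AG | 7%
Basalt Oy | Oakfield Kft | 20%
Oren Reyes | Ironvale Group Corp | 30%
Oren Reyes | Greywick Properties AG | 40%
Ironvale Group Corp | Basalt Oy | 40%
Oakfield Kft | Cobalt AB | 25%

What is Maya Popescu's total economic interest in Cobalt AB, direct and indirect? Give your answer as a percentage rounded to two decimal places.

Maya reaches Cobalt along 3 paths.
Via Greywick → Auriga: 7% × 53% × 21% = 0.7791%.
Via Greywick → Oakfield: 7% × 70% × 25% = 1.225%.
Via Ironvale → Basalt → Oakfield: 20% × 40% × 20% × 25% = 0.4%.
Total: 0.7791% + 1.225% + 0.4% = 2.4041%.
Rounded: 2.40%.

2.40%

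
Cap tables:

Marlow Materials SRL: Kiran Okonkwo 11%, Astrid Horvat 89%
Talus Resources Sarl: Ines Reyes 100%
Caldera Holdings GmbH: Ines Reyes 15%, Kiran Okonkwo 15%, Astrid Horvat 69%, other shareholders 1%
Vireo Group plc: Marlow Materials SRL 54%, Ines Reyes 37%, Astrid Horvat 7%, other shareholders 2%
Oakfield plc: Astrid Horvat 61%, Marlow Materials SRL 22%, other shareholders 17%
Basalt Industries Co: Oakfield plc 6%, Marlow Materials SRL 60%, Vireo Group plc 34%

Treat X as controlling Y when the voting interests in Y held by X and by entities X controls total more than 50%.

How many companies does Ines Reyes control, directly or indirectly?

Ines holds 100% of Talus, so Ines controls Talus.
No other company's threshold is met.
Ines controls 1 company.

1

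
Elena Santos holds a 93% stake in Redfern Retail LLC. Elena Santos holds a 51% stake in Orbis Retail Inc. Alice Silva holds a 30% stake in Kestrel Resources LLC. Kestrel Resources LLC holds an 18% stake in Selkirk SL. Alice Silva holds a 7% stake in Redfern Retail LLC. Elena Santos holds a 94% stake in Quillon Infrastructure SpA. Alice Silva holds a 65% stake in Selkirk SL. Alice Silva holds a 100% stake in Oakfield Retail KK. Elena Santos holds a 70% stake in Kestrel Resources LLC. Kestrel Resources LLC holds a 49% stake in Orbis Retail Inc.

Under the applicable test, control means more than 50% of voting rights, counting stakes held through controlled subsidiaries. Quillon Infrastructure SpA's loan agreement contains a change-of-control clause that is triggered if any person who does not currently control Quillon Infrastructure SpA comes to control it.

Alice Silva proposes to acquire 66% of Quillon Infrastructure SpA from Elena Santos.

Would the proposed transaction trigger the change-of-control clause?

The purchase adds only to Alice's holdings (Elena's stake shrinks), so Alice is the only person who could newly come to control Quillon.
Alice holds 65% of Selkirk, so Alice controls Selkirk.
Alice holds 100% of Oakfield, so Alice controls Oakfield.
Neither Alice nor any entity Alice controls holds any voting interest in Quillon.
So before the transaction, Alice does not control Quillon.
After the purchase, Alice holds 66% of Quillon directly, and Elena's stake falls to 28%.
Alice holds 66% of Quillon, so Alice controls Quillon.
Alice did not control Quillon before and does after, so the clause is triggered.

Yes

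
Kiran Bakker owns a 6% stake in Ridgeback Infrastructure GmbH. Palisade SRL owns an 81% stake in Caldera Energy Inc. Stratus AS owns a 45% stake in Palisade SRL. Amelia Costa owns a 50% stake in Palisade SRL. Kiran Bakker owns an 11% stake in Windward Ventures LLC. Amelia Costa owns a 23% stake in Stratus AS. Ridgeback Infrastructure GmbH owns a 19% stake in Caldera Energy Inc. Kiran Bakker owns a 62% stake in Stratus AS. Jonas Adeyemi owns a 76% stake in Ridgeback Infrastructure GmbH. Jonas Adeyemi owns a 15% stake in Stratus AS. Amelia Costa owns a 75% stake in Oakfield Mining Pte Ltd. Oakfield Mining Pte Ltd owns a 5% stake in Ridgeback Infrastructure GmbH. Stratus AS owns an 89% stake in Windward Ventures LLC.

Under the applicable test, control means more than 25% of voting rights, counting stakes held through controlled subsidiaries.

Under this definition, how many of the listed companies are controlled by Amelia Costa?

Amelia holds 75% of Oakfield, so Amelia controls Oakfield.
Amelia holds 50% of Palisade, so Amelia controls Palisade.
Palisade holds 81% of Caldera, so Amelia controls Caldera.
No other company's threshold is met.
Amelia controls 3 companies.

3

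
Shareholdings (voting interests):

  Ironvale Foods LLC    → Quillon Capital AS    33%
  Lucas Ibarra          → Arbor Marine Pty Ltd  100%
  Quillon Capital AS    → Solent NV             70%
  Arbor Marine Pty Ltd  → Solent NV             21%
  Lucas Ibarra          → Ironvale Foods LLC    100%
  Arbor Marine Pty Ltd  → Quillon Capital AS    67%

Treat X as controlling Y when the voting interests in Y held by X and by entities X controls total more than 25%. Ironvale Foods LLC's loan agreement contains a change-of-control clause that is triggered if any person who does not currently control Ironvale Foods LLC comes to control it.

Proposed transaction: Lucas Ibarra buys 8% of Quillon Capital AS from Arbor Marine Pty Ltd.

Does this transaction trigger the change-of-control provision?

The purchase adds only to Lucas's holdings (Arbor's stake shrinks), so Lucas is the only person who could newly come to control Ironvale.
Lucas holds 100% of Ironvale, so Lucas controls Ironvale.
So Lucas already controls Ironvale before the transaction.
After the purchase, Lucas holds 8% of Quillon directly, and Arbor's stake falls to 59%.
Lucas controlled Ironvale already, so this is not a new person acquiring control; every other person's position is unchanged or reduced.
No new person acquires control, so the clause is not triggered.

No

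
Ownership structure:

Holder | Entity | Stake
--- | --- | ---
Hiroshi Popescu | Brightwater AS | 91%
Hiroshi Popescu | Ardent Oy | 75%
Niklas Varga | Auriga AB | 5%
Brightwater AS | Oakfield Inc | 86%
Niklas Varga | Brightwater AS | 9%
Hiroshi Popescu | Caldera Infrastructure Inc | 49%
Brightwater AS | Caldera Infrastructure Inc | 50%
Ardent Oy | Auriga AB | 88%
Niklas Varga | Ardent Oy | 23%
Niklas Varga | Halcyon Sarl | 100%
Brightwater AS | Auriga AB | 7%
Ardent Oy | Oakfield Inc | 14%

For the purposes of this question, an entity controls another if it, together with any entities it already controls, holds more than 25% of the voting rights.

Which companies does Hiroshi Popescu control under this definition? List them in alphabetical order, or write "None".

Ardent Oy, Auriga AB, Brightwater AS, Caldera Infrastructure Inc, Oakfield Inc

Hiroshi holds 75% of Ardent, so Hiroshi controls Ardent.
Hiroshi holds 91% of Brightwater, so Hiroshi controls Brightwater.
Brightwater and Hiroshi together hold 50% + 49% = 99% of Caldera, so Hiroshi controls Caldera.
Ardent and Brightwater together hold 14% + 86% = 100% of Oakfield, so Hiroshi controls Oakfield.
Brightwater and Ardent together hold 7% + 88% = 95% of Auriga, so Hiroshi controls Auriga.
No other company's threshold is met.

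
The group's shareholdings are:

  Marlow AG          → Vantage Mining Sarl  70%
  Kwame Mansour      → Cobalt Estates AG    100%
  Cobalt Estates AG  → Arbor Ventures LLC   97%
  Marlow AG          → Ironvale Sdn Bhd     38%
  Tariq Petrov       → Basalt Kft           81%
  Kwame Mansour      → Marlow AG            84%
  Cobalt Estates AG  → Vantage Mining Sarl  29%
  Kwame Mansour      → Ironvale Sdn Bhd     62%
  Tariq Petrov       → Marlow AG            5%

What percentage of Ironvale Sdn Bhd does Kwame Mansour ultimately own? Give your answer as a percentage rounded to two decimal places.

93.92%

Kwame reaches Ironvale along 2 paths.
Direct stake: 62% = 62%.
Via Marlow: 84% × 38% = 31.92%.
Total: 62% + 31.92% = 93.92%.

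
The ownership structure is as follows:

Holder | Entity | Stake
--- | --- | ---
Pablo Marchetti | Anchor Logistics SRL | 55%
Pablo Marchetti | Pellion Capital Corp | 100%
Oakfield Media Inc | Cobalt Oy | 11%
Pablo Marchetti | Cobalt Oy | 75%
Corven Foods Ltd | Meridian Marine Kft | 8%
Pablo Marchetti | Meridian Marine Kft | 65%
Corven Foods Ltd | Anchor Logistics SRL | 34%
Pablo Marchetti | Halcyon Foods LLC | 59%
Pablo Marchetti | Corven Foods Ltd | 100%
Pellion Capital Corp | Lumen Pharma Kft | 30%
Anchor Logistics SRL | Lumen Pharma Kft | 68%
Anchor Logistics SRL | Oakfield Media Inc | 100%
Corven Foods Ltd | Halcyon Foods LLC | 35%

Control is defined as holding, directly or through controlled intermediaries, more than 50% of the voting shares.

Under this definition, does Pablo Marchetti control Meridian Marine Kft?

Pablo holds 100% of Corven, so Pablo controls Corven.
Corven and Pablo together hold 8% + 65% = 73% of Meridian, so Pablo controls Meridian.

Yes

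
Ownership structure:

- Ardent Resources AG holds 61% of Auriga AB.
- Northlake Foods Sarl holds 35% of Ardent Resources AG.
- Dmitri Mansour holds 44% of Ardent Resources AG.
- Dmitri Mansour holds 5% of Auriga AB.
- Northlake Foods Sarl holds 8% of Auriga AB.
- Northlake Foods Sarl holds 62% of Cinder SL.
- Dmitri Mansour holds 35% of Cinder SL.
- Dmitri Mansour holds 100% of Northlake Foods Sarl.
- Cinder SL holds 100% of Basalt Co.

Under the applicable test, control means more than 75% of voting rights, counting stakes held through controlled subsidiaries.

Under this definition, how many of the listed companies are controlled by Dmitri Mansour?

4

Dmitri holds 100% of Northlake, so Dmitri controls Northlake.
Dmitri and Northlake together hold 44% + 35% = 79% of Ardent, so Dmitri controls Ardent.
Dmitri and Northlake together hold 35% + 62% = 97% of Cinder, so Dmitri controls Cinder.
Cinder holds 100% of Basalt, so Dmitri controls Basalt.
No other company's threshold is met.
Dmitri controls 4 companies.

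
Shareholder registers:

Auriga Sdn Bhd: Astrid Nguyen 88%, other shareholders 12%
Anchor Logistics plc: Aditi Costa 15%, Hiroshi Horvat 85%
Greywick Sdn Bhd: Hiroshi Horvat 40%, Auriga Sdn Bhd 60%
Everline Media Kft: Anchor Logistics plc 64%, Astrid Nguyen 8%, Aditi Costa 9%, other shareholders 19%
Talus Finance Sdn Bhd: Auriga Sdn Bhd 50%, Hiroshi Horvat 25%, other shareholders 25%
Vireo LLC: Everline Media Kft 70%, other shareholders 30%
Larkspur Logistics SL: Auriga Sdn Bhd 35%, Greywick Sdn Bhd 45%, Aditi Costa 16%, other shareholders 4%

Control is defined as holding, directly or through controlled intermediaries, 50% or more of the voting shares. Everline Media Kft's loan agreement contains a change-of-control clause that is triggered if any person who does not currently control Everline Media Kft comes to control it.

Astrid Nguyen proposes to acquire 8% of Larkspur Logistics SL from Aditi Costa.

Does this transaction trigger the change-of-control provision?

No

The purchase adds only to Astrid's holdings (Aditi's stake shrinks), so Astrid is the only person who could newly come to control Everline.
Astrid holds 88% of Auriga, so Astrid controls Auriga.
Auriga holds 60% of Greywick, so Astrid controls Greywick.
Auriga holds 50% of Talus, so Astrid controls Talus.
Auriga and Greywick together hold 35% + 45% = 80% of Larkspur, so Astrid controls Larkspur.
In Everline, Astrid's side holds only 8%, not ≥ 50%.
So before the transaction, Astrid does not control Everline.
After the purchase, Astrid holds 8% of Larkspur directly, and Aditi's stake falls to 8%.
Auriga and Greywick and Astrid together hold 35% + 45% + 8% = 88% of Larkspur, so Astrid controls Larkspur.
After the transaction, Astrid's side holds 8% of Everline, not ≥ 50%, so Astrid still does not control Everline.
No new person acquires control, so the clause is not triggered.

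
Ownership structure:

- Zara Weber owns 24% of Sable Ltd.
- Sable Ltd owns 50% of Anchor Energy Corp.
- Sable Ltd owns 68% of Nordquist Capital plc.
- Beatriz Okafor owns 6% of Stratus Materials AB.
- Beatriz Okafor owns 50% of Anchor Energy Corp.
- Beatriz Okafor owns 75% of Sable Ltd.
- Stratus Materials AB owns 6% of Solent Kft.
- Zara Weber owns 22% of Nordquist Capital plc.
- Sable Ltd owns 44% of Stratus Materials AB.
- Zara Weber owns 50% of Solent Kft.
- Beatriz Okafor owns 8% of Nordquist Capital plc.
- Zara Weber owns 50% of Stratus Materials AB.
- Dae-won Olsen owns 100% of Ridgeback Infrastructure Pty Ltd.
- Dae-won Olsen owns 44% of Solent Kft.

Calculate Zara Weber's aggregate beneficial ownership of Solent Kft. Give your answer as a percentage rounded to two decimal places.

53.63%

Zara reaches Solent along 3 paths.
Direct stake: 50% = 50%.
Via Sable → Stratus: 24% × 44% × 6% = 0.6336%.
Via Stratus: 50% × 6% = 3%.
Total: 50% + 0.6336% + 3% = 53.6336%.
Rounded: 53.63%.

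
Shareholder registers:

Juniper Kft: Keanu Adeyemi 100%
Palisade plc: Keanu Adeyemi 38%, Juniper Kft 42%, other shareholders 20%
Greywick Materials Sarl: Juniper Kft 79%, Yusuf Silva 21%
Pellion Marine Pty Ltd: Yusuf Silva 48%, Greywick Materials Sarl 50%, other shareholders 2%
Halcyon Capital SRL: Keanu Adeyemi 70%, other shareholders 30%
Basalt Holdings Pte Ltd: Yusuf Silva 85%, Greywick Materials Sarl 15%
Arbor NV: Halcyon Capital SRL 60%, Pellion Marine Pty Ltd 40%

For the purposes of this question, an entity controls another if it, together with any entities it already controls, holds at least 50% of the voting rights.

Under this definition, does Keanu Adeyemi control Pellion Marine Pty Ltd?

Keanu holds 100% of Juniper, so Keanu controls Juniper.
Juniper holds 79% of Greywick, so Keanu controls Greywick.
Greywick holds 50% of Pellion, so Keanu controls Pellion.

Yes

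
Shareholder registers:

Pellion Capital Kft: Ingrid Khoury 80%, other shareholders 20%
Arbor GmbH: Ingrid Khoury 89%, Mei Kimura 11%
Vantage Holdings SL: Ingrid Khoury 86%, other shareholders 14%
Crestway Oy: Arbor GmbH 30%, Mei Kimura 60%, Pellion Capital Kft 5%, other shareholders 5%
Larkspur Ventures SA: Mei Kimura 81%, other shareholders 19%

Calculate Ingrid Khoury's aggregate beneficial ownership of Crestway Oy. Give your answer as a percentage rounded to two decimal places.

Ingrid reaches Crestway along 2 paths.
Via Arbor: 89% × 30% = 26.7%.
Via Pellion: 80% × 5% = 4%.
Total: 26.7% + 4% = 30.7%.
Rounded: 30.70%.

30.70%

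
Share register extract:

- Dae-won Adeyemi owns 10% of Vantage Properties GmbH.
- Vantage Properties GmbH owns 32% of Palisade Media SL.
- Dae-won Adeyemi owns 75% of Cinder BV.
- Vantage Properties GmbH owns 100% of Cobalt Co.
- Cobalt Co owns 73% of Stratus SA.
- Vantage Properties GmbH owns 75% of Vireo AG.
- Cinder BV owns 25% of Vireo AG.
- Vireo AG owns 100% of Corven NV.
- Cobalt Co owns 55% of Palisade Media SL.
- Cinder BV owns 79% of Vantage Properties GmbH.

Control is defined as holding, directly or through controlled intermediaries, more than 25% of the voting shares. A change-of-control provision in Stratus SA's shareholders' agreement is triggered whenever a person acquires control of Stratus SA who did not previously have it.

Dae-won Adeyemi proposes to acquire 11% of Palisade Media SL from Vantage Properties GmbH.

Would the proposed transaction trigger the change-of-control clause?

No

The purchase adds only to Dae-won's holdings (Vantage's stake shrinks), so Dae-won is the only person who could newly come to control Stratus.
Dae-won holds 75% of Cinder, so Dae-won controls Cinder.
Cinder and Dae-won together hold 79% + 10% = 89% of Vantage, so Dae-won controls Vantage.
Vantage holds 100% of Cobalt, so Dae-won controls Cobalt.
Cobalt holds 73% of Stratus, so Dae-won controls Stratus.
So Dae-won already controls Stratus before the transaction.
After the purchase, Dae-won holds 11% of Palisade directly, and Vantage's stake falls to 21%.
Dae-won controlled Stratus already, so this is not a new person acquiring control; every other person's position is unchanged or reduced.
No new person acquires control, so the clause is not triggered.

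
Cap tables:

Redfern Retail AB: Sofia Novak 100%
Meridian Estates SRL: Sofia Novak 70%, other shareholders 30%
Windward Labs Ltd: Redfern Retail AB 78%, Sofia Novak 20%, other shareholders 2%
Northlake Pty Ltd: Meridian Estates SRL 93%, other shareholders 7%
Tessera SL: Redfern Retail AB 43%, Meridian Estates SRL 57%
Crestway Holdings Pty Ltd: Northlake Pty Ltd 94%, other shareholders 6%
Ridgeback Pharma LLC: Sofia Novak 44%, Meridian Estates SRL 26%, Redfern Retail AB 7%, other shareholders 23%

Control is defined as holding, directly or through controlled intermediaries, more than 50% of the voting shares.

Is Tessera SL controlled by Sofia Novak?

Sofia holds 70% of Meridian, so Sofia controls Meridian.
Sofia holds 100% of Redfern, so Sofia controls Redfern.
Redfern and Meridian together hold 43% + 57% = 100% of Tessera, so Sofia controls Tessera.

Yes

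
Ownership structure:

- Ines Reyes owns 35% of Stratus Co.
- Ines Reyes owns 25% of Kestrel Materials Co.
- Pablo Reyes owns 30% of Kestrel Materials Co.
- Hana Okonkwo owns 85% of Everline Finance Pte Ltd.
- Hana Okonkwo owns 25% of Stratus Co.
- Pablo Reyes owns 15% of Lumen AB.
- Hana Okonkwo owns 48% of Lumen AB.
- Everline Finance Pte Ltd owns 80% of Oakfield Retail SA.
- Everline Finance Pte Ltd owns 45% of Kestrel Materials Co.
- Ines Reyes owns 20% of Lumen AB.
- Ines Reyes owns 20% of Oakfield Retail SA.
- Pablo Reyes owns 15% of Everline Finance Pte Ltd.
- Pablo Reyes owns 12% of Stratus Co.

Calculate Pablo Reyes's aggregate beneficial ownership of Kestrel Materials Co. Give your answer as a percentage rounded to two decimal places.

36.75%

Pablo reaches Kestrel along 2 paths.
Via Everline: 15% × 45% = 6.75%.
Direct stake: 30% = 30%.
Total: 6.75% + 30% = 36.75%.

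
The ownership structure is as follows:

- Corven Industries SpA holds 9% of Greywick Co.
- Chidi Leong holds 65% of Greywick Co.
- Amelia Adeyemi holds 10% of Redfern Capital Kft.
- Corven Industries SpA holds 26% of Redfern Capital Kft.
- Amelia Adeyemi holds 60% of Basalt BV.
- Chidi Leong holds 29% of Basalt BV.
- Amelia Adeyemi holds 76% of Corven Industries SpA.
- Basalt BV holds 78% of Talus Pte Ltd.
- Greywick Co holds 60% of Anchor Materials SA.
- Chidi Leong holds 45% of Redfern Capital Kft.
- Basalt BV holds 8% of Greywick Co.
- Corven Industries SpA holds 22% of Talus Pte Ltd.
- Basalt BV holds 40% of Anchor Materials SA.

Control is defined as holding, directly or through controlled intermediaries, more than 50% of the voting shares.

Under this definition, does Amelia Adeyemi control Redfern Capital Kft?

No

Amelia holds 76% of Corven, so Amelia controls Corven.
Amelia holds 60% of Basalt, so Amelia controls Basalt.
Corven and Basalt together hold 22% + 78% = 100% of Talus, so Amelia controls Talus.
In Redfern, Amelia's side holds only 26% + 10% = 36%, not > 50%.
So Amelia does not control Redfern.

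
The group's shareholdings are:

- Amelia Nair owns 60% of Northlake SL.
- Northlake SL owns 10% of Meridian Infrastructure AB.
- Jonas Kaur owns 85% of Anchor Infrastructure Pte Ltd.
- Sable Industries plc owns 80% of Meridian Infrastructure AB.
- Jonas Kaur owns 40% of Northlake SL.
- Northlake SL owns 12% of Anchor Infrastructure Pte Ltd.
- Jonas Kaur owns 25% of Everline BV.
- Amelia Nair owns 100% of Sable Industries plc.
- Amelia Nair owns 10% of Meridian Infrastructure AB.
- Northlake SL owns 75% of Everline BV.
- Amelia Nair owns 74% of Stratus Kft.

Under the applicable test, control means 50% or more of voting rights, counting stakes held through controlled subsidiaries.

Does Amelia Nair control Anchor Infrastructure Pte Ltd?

No

Amelia holds 60% of Northlake, so Amelia controls Northlake.
Amelia holds 74% of Stratus, so Amelia controls Stratus.
Northlake holds 75% of Everline, so Amelia controls Everline.
Amelia holds 100% of Sable, so Amelia controls Sable.
Amelia and Sable and Northlake together hold 10% + 80% + 10% = 100% of Meridian, so Amelia controls Meridian.
In Anchor, Amelia's side holds only 12%, not ≥ 50%.
So Amelia does not control Anchor.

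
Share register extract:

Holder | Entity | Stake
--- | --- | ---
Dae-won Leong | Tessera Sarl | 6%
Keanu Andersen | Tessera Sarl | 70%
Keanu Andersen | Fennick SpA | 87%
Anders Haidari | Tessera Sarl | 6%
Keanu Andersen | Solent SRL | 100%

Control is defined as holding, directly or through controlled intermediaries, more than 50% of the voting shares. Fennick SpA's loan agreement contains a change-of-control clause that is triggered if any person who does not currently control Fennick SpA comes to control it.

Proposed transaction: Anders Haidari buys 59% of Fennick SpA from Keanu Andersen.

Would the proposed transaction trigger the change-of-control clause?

The purchase adds only to Anders's holdings (Keanu's stake shrinks), so Anders is the only person who could newly come to control Fennick.
Anders's largest direct stake is 6% in Tessera, which does not meet the threshold, so Anders controls no company.
Neither Anders nor any entity Anders controls holds any voting interest in Fennick.
So before the transaction, Anders does not control Fennick.
After the purchase, Anders holds 59% of Fennick directly, and Keanu's stake falls to 28%.
Anders holds 59% of Fennick, so Anders controls Fennick.
Anders did not control Fennick before and does after, so the clause is triggered.

Yes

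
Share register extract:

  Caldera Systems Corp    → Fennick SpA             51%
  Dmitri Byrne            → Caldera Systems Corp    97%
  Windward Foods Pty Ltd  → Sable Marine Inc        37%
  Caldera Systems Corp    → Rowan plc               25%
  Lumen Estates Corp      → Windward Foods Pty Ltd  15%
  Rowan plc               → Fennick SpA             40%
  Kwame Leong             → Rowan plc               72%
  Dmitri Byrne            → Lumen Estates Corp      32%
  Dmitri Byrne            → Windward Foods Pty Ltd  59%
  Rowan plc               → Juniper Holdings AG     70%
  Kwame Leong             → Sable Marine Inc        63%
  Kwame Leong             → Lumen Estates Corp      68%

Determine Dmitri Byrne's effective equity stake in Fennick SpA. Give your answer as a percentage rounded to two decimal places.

59.17%

Dmitri reaches Fennick along 2 paths.
Via Caldera → Rowan: 97% × 25% × 40% = 9.7%.
Via Caldera: 97% × 51% = 49.47%.
Total: 9.7% + 49.47% = 59.17%.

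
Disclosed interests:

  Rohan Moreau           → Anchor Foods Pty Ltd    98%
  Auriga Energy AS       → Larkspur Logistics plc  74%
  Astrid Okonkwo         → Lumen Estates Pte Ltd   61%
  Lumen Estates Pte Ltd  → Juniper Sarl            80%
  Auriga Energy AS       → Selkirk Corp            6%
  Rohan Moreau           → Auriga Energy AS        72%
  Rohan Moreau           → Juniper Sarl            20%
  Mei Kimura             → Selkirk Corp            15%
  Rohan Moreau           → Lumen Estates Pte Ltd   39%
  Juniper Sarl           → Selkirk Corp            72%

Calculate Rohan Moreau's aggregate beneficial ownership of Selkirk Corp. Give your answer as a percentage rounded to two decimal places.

41.18%

Rohan reaches Selkirk along 3 paths.
Via Auriga: 72% × 6% = 4.32%.
Via Lumen → Juniper: 39% × 80% × 72% = 22.464%.
Via Juniper: 20% × 72% = 14.4%.
Total: 4.32% + 22.464% + 14.4% = 41.184%.
Rounded: 41.18%.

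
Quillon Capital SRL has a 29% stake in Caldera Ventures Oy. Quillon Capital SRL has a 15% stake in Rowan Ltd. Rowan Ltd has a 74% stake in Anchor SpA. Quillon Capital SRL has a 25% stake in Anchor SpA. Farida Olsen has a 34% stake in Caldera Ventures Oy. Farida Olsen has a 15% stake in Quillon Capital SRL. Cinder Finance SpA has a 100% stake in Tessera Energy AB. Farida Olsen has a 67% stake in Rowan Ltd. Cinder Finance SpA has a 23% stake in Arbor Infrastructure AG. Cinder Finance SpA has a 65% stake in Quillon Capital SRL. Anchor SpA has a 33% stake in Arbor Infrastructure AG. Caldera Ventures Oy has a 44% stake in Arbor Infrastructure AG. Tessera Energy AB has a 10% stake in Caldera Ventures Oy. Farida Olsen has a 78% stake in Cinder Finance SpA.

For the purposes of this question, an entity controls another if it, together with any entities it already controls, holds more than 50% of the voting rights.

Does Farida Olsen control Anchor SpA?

Farida holds 78% of Cinder, so Farida controls Cinder.
Cinder and Farida together hold 65% + 15% = 80% of Quillon, so Farida controls Quillon.
Quillon and Farida together hold 15% + 67% = 82% of Rowan, so Farida controls Rowan.
Rowan and Quillon together hold 74% + 25% = 99% of Anchor, so Farida controls Anchor.

Yes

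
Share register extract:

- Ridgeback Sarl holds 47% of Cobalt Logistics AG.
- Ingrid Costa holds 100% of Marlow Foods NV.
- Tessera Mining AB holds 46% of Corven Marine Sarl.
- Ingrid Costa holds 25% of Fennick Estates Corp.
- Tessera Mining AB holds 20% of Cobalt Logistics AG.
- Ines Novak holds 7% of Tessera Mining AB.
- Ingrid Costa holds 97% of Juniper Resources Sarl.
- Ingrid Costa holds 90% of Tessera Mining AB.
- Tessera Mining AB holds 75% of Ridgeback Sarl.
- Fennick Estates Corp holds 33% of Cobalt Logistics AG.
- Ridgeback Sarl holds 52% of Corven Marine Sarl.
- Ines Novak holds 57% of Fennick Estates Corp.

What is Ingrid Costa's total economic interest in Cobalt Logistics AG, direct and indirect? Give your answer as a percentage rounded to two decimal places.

Ingrid reaches Cobalt along 3 paths.
Via Tessera: 90% × 20% = 18%.
Via Tessera → Ridgeback: 90% × 75% × 47% = 31.725%.
Via Fennick: 25% × 33% = 8.25%.
Total: 18% + 31.725% + 8.25% = 57.975%.
Rounded: 57.98%.

57.98%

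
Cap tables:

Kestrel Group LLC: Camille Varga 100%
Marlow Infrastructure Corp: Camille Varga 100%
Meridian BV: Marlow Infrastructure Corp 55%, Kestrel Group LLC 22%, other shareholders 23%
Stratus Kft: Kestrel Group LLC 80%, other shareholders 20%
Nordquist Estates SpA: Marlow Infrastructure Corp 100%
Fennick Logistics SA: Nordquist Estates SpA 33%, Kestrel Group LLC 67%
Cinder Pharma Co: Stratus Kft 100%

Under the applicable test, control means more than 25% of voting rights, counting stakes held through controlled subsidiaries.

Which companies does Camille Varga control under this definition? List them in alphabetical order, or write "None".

Camille holds 100% of Kestrel, so Camille controls Kestrel.
Camille holds 100% of Marlow, so Camille controls Marlow.
Marlow and Kestrel together hold 55% + 22% = 77% of Meridian, so Camille controls Meridian.
Kestrel holds 80% of Stratus, so Camille controls Stratus.
Marlow holds 100% of Nordquist, so Camille controls Nordquist.
Nordquist and Kestrel together hold 33% + 67% = 100% of Fennick, so Camille controls Fennick.
Stratus holds 100% of Cinder, so Camille controls Cinder.

Cinder Pharma Co, Fennick Logistics SA, Kestrel Group LLC, Marlow Infrastructure Corp, Meridian BV, Nordquist Estates SpA, Stratus Kft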